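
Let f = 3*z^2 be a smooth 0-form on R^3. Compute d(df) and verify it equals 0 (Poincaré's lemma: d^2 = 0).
d(df) = 0

Step 1: df = sum_i (∂f/∂x_i) dx_i = (0) dx + (0) dy + (6*z) dz.
Step 2: Apply d again. Using the 1-form formula, the coefficient of dx ∧ dy in d(df) is ∂^2 f/∂x ∂y - ∂^2 f/∂y ∂x = (0) - (0) = 0 (equality of mixed partials for smooth f).
Similarly for dx ∧ dz and dy ∧ dz — all coefficients vanish. So d(df) = 0.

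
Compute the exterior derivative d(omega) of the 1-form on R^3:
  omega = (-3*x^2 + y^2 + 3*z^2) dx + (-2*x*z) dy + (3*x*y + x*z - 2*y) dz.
d(omega) = (-2*y - 2*z) dx ∧ dy + (3*y - 5*z) dx ∧ dz + (5*x - 2) dy ∧ dz

For a 1-form omega = sum_i f_i dx_i, the exterior derivative is
  d(omega) = sum_{i < j} (∂f_j/∂x_i - ∂f_i/∂x_j) dx_i ∧ dx_j.
  coefficient of dx ∧ dy: ∂f_2/∂x - ∂f_1/∂y = ∂(-2*x*z)/∂x - ∂(-3*x^2 + y^2 + 3*z^2)/∂y = -2*y - 2*z
  coefficient of dx ∧ dz: ∂f_3/∂x - ∂f_1/∂z = ∂(3*x*y + x*z - 2*y)/∂x - ∂(-3*x^2 + y^2 + 3*z^2)/∂z = 3*y - 5*z
  coefficient of dy ∧ dz: ∂f_3/∂y - ∂f_2/∂z = ∂(3*x*y + x*z - 2*y)/∂y - ∂(-2*x*z)/∂z = 5*x - 2
Assembling: d(omega) = (-2*y - 2*z) dx ∧ dy + (3*y - 5*z) dx ∧ dz + (5*x - 2) dy ∧ dz.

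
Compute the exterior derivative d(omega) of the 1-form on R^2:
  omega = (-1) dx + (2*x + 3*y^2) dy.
d(omega) = (2) dx ∧ dy

For a 1-form omega = sum_i f_i dx_i, the exterior derivative is
  d(omega) = sum_{i < j} (∂f_j/∂x_i - ∂f_i/∂x_j) dx_i ∧ dx_j.
  coefficient of dx ∧ dy: ∂f_2/∂x - ∂f_1/∂y = ∂(2*x + 3*y^2)/∂x - ∂(-1)/∂y = 2
Assembling: d(omega) = (2) dx ∧ dy.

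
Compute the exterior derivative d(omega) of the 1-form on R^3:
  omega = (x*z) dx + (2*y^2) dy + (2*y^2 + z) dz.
d(omega) = (-x) dx ∧ dz + (4*y) dy ∧ dz

For a 1-form omega = sum_i f_i dx_i, the exterior derivative is
  d(omega) = sum_{i < j} (∂f_j/∂x_i - ∂f_i/∂x_j) dx_i ∧ dx_j.
  coefficient of dx ∧ dz: ∂f_3/∂x - ∂f_1/∂z = ∂(2*y^2 + z)/∂x - ∂(x*z)/∂z = -x
  coefficient of dy ∧ dz: ∂f_3/∂y - ∂f_2/∂z = ∂(2*y^2 + z)/∂y - ∂(2*y^2)/∂z = 4*y
Assembling: d(omega) = (-x) dx ∧ dz + (4*y) dy ∧ dz.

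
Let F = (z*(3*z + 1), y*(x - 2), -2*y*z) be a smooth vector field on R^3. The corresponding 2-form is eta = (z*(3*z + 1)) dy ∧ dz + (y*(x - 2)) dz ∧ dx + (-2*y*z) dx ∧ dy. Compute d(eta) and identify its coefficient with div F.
d(eta) = (x - 2*y - 2) dx ∧ dy ∧ dz; div F = x - 2*y - 2

For a 2-form in R^3 of the form above, applying d gives a 3-form with coefficient ∂P/∂x + ∂Q/∂y + ∂R/∂z:
  ∂P/∂x = 0
  ∂Q/∂y = x - 2
  ∂R/∂z = -2*y
Sum = x - 2*y - 2, which is exactly div F.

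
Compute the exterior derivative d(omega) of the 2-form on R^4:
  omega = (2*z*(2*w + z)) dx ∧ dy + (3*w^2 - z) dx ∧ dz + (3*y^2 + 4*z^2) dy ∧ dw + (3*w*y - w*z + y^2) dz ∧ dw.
d(omega) = (4*w + 4*z) dx ∧ dy ∧ dz + (4*z) dx ∧ dy ∧ dw + (6*w) dx ∧ dz ∧ dw + (3*w + 2*y - 8*z) dy ∧ dz ∧ dw

For a 2-form omega = sum_{i<j} g_{ij} dx_i ∧ dx_j, the exterior derivative is
  d(omega) = sum_{i<j} d(g_{ij}) ∧ dx_i ∧ dx_j = sum_{i<j, k} (∂g_{ij}/∂x_k) dx_k ∧ dx_i ∧ dx_j.
Expand each term, using dx_k ∧ dx_i ∧ dx_j = sgn(permutation) dx_{(a)} ∧ dx_{(b)} ∧ dx_{(c)} with (a < b < c) sorted:
  d(2*z*(2*w + z)) includes (∂/∂z)(2*z*(2*w + z)) dz = (4*w + 4*z) dz, which multiplied by dx ∧ dy gives (4*w + 4*z) dx ∧ dy ∧ dz
  d(2*z*(2*w + z)) includes (∂/∂w)(2*z*(2*w + z)) dw = (4*z) dw, which multiplied by dx ∧ dy gives (4*z) dx ∧ dy ∧ dw
  d(3*w^2 - z) includes (∂/∂w)(3*w^2 - z) dw = (6*w) dw, which multiplied by dx ∧ dz gives (6*w) dx ∧ dz ∧ dw
  d(3*y^2 + 4*z^2) includes (∂/∂z)(3*y^2 + 4*z^2) dz = (8*z) dz, which multiplied by dy ∧ dw gives (-8*z) dy ∧ dz ∧ dw
  d(3*w*y - w*z + y^2) includes (∂/∂y)(3*w*y - w*z + y^2) dy = (3*w + 2*y) dy, which multiplied by dz ∧ dw gives (3*w + 2*y) dy ∧ dz ∧ dw
Collecting like 3-forms: d(omega) = (4*w + 4*z) dx ∧ dy ∧ dz + (4*z) dx ∧ dy ∧ dw + (6*w) dx ∧ dz ∧ dw + (3*w + 2*y - 8*z) dy ∧ dz ∧ dw.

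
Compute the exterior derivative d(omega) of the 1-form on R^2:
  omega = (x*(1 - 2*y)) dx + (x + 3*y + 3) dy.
d(omega) = (2*x + 1) dx ∧ dy

For a 1-form omega = sum_i f_i dx_i, the exterior derivative is
  d(omega) = sum_{i < j} (∂f_j/∂x_i - ∂f_i/∂x_j) dx_i ∧ dx_j.
  coefficient of dx ∧ dy: ∂f_2/∂x - ∂f_1/∂y = ∂(x + 3*y + 3)/∂x - ∂(x*(1 - 2*y))/∂y = 2*x + 1
Assembling: d(omega) = (2*x + 1) dx ∧ dy.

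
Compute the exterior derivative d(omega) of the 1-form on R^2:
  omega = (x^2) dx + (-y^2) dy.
d(omega) = 0

For a 1-form omega = sum_i f_i dx_i, the exterior derivative is
  d(omega) = sum_{i < j} (∂f_j/∂x_i - ∂f_i/∂x_j) dx_i ∧ dx_j.

Assembling: d(omega) = 0.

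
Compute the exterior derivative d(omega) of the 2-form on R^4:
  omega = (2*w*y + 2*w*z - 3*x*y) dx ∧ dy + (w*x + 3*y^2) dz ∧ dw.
d(omega) = (2*w) dx ∧ dy ∧ dz + (2*y + 2*z) dx ∧ dy ∧ dw + (w) dx ∧ dz ∧ dw + (6*y) dy ∧ dz ∧ dw

For a 2-form omega = sum_{i<j} g_{ij} dx_i ∧ dx_j, the exterior derivative is
  d(omega) = sum_{i<j} d(g_{ij}) ∧ dx_i ∧ dx_j = sum_{i<j, k} (∂g_{ij}/∂x_k) dx_k ∧ dx_i ∧ dx_j.
Expand each term, using dx_k ∧ dx_i ∧ dx_j = sgn(permutation) dx_{(a)} ∧ dx_{(b)} ∧ dx_{(c)} with (a < b < c) sorted:
  d(2*w*y + 2*w*z - 3*x*y) includes (∂/∂z)(2*w*y + 2*w*z - 3*x*y) dz = (2*w) dz, which multiplied by dx ∧ dy gives (2*w) dx ∧ dy ∧ dz
  d(2*w*y + 2*w*z - 3*x*y) includes (∂/∂w)(2*w*y + 2*w*z - 3*x*y) dw = (2*y + 2*z) dw, which multiplied by dx ∧ dy gives (2*y + 2*z) dx ∧ dy ∧ dw
  d(w*x + 3*y^2) includes (∂/∂x)(w*x + 3*y^2) dx = (w) dx, which multiplied by dz ∧ dw gives (w) dx ∧ dz ∧ dw
  d(w*x + 3*y^2) includes (∂/∂y)(w*x + 3*y^2) dy = (6*y) dy, which multiplied by dz ∧ dw gives (6*y) dy ∧ dz ∧ dw
Collecting like 3-forms: d(omega) = (2*w) dx ∧ dy ∧ dz + (2*y + 2*z) dx ∧ dy ∧ dw + (w) dx ∧ dz ∧ dw + (6*y) dy ∧ dz ∧ dw.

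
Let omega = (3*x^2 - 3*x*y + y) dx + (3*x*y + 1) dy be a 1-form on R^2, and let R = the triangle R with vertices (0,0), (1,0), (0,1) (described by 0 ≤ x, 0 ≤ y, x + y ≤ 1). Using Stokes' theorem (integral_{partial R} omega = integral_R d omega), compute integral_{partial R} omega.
integral_(partial R) omega = 1/2

Stokes: integral_partial_R omega = integral_R d omega with d omega = (∂Q/∂x - ∂P/∂y) dx ∧ dy.
  ∂Q/∂x = 3*y
  ∂P/∂y = 1 - 3*x
  integrand = ∂Q/∂x - ∂P/∂y = 3*x + 3*y - 1.
Integrating over R: integral_0^1 integral_0^{1-x} (3*x + 3*y - 1) dy dx = 1/2.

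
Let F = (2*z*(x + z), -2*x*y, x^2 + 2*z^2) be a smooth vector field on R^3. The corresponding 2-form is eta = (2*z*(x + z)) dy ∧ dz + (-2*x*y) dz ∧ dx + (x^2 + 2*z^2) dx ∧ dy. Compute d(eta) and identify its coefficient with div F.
d(eta) = (-2*x + 6*z) dx ∧ dy ∧ dz; div F = -2*x + 6*z

For a 2-form in R^3 of the form above, applying d gives a 3-form with coefficient ∂P/∂x + ∂Q/∂y + ∂R/∂z:
  ∂P/∂x = 2*z
  ∂Q/∂y = -2*x
  ∂R/∂z = 4*z
Sum = -2*x + 6*z, which is exactly div F.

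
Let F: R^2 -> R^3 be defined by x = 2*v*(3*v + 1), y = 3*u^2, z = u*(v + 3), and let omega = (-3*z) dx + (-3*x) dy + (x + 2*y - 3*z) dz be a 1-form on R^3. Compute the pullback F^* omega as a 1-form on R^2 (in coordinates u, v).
F^* omega = (6*u^2*v + 18*u^2 - 111*u*v^2 - 54*u*v - 27*u + 6*v^3 + 20*v^2 + 6*v) du + (u*(6*u^2 - 3*u*v - 9*u - 30*v^2 - 112*v - 18)) dv

Using F^*(f dg) = (f ∘ F) d(g ∘ F), substitute each coordinate x_i by F_i(u, v) in f_i, and replace dx_i by d F_i = (∂F_i/∂u) du + (∂F_i/∂v) dv.
  For the x component: f_1(F) = 3*u*(-v - 3); d F_1 = (0) du + (12*v + 2) dv
  For the y component: f_2(F) = 6*v*(-3*v - 1); d F_2 = (6*u) du + (0) dv
  For the z component: f_3(F) = 6*u^2 - 3*u*v - 9*u + 6*v^2 + 2*v; d F_3 = (v + 3) du + (u) dv
Combining and collecting du, dv coefficients:
  coeff of du: 6*u^2*v + 18*u^2 - 111*u*v^2 - 54*u*v - 27*u + 6*v^3 + 20*v^2 + 6*v
  coeff of dv: u*(6*u^2 - 3*u*v - 9*u - 30*v^2 - 112*v - 18)
F^* omega = (6*u^2*v + 18*u^2 - 111*u*v^2 - 54*u*v - 27*u + 6*v^3 + 20*v^2 + 6*v) du + (u*(6*u^2 - 3*u*v - 9*u - 30*v^2 - 112*v - 18)) dv.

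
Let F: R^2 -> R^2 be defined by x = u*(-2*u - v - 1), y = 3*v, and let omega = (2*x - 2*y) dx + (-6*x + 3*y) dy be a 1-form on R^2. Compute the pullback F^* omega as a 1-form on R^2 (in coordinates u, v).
F^* omega = (16*u^3 + 12*u^2*v + 12*u^2 + 2*u*v^2 + 28*u*v + 2*u + 6*v^2 + 6*v) du + (4*u^3 + 2*u^2*v + 38*u^2 + 24*u*v + 18*u + 27*v) dv

Using F^*(f dg) = (f ∘ F) d(g ∘ F), substitute each coordinate x_i by F_i(u, v) in f_i, and replace dx_i by d F_i = (∂F_i/∂u) du + (∂F_i/∂v) dv.
  For the x component: f_1(F) = -4*u^2 - 2*u*v - 2*u - 6*v; d F_1 = (-4*u - v - 1) du + (-u) dv
  For the y component: f_2(F) = 12*u^2 + 6*u*v + 6*u + 9*v; d F_2 = (0) du + (3) dv
Combining and collecting du, dv coefficients:
  coeff of du: 16*u^3 + 12*u^2*v + 12*u^2 + 2*u*v^2 + 28*u*v + 2*u + 6*v^2 + 6*v
  coeff of dv: 4*u^3 + 2*u^2*v + 38*u^2 + 24*u*v + 18*u + 27*v
F^* omega = (16*u^3 + 12*u^2*v + 12*u^2 + 2*u*v^2 + 28*u*v + 2*u + 6*v^2 + 6*v) du + (4*u^3 + 2*u^2*v + 38*u^2 + 24*u*v + 18*u + 27*v) dv.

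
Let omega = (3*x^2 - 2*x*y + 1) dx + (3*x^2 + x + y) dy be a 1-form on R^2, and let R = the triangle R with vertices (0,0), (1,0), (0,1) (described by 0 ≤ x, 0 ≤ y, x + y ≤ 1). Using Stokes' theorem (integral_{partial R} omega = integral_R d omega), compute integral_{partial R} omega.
integral_(partial R) omega = 11/6

Stokes: integral_partial_R omega = integral_R d omega with d omega = (∂Q/∂x - ∂P/∂y) dx ∧ dy.
  ∂Q/∂x = 6*x + 1
  ∂P/∂y = -2*x
  integrand = ∂Q/∂x - ∂P/∂y = 8*x + 1.
Integrating over R: integral_0^1 integral_0^{1-x} (8*x + 1) dy dx = 11/6.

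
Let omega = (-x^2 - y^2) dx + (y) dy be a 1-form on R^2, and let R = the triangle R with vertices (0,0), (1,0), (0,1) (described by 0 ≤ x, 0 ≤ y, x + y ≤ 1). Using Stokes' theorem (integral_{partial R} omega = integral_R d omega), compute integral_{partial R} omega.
integral_(partial R) omega = 1/3

Stokes: integral_partial_R omega = integral_R d omega with d omega = (∂Q/∂x - ∂P/∂y) dx ∧ dy.
  ∂Q/∂x = 0
  ∂P/∂y = -2*y
  integrand = ∂Q/∂x - ∂P/∂y = 2*y.
Integrating over R: integral_0^1 integral_0^{1-x} (2*y) dy dx = 1/3.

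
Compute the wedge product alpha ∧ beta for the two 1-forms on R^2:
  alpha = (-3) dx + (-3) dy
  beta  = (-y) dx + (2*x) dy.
alpha ∧ beta = (-6*x - 3*y) dx ∧ dy

Distribute the wedge, using dx_i ∧ dx_j = -dx_j ∧ dx_i and dx_i ∧ dx_i = 0. For each pair (i, j) with i < j, the coefficient of dx_i ∧ dx_j in alpha ∧ beta is (alpha_i * beta_j - alpha_j * beta_i). Collecting: alpha ∧ beta = (-6*x - 3*y) dx ∧ dy.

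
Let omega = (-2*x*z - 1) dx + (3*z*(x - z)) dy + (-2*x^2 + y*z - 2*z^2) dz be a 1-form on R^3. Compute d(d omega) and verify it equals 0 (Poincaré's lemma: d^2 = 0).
d(d omega) = 0

Step 1: d omega = sum_{i<j} (∂f_j/∂x_i - ∂f_i/∂x_j) dx_i ∧ dx_j:
  coeff of dx ∧ dy: 3*z
  coeff of dx ∧ dz: -2*x
  coeff of dy ∧ dz: -3*x + 7*z
Step 2: Apply d again to each 2-form coefficient. The only possible 3-form in R^3 is dx ∧ dy ∧ dz, with coefficient
  ∂(coeff of dy∧dz)/∂x - ∂(coeff of dx∧dz)/∂y + ∂(coeff of dx∧dy)/∂z
  = ∂/∂x (-3*x + 7*z) - ∂/∂y (-2*x) + ∂/∂z (3*z).
Each of these terms simplifies to sums of mixed partials that cancel in pairs. The result is 0 (by equality of mixed partials for smooth functions — Schwarz / Clairaut).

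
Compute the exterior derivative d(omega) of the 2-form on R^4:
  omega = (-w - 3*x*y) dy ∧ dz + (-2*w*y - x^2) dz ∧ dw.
d(omega) = (-3*y) dx ∧ dy ∧ dz + (-2*w - 1) dy ∧ dz ∧ dw + (-2*x) dx ∧ dz ∧ dw

For a 2-form omega = sum_{i<j} g_{ij} dx_i ∧ dx_j, the exterior derivative is
  d(omega) = sum_{i<j} d(g_{ij}) ∧ dx_i ∧ dx_j = sum_{i<j, k} (∂g_{ij}/∂x_k) dx_k ∧ dx_i ∧ dx_j.
Expand each term, using dx_k ∧ dx_i ∧ dx_j = sgn(permutation) dx_{(a)} ∧ dx_{(b)} ∧ dx_{(c)} with (a < b < c) sorted:
  d(-w - 3*x*y) includes (∂/∂x)(-w - 3*x*y) dx = (-3*y) dx, which multiplied by dy ∧ dz gives (-3*y) dx ∧ dy ∧ dz
  d(-w - 3*x*y) includes (∂/∂w)(-w - 3*x*y) dw = (-1) dw, which multiplied by dy ∧ dz gives (-1) dy ∧ dz ∧ dw
  d(-2*w*y - x^2) includes (∂/∂x)(-2*w*y - x^2) dx = (-2*x) dx, which multiplied by dz ∧ dw gives (-2*x) dx ∧ dz ∧ dw
  d(-2*w*y - x^2) includes (∂/∂y)(-2*w*y - x^2) dy = (-2*w) dy, which multiplied by dz ∧ dw gives (-2*w) dy ∧ dz ∧ dw
Collecting like 3-forms: d(omega) = (-3*y) dx ∧ dy ∧ dz + (-2*w - 1) dy ∧ dz ∧ dw + (-2*x) dx ∧ dz ∧ dw.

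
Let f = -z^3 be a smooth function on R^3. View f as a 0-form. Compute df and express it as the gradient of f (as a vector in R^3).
df = (0) dx + (0) dy + (-3*z^2) dz; grad f = (0, 0, -3*z^2)

For a 0-form f, d f = (∂f/∂x) dx + (∂f/∂y) dy + (∂f/∂z) dz. The components of the vector representation are exactly the entries of grad f in Cartesian coordinates:
  ∂f/∂x = 0
  ∂f/∂y = 0
  ∂f/∂z = -3*z^2.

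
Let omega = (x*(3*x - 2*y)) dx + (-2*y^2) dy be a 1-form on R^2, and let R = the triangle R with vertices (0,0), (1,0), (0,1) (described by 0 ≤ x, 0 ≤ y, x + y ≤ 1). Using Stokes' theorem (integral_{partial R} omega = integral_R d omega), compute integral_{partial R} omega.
integral_(partial R) omega = 1/3

Stokes: integral_partial_R omega = integral_R d omega with d omega = (∂Q/∂x - ∂P/∂y) dx ∧ dy.
  ∂Q/∂x = 0
  ∂P/∂y = -2*x
  integrand = ∂Q/∂x - ∂P/∂y = 2*x.
Integrating over R: integral_0^1 integral_0^{1-x} (2*x) dy dx = 1/3.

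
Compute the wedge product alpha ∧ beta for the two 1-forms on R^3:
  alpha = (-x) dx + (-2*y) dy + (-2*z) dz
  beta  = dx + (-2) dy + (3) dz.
alpha ∧ beta = (2*x + 2*y) dx ∧ dy + (-3*x + 2*z) dx ∧ dz + (-6*y - 4*z) dy ∧ dz

Distribute the wedge, using dx_i ∧ dx_j = -dx_j ∧ dx_i and dx_i ∧ dx_i = 0. For each pair (i, j) with i < j, the coefficient of dx_i ∧ dx_j in alpha ∧ beta is (alpha_i * beta_j - alpha_j * beta_i). Collecting: alpha ∧ beta = (2*x + 2*y) dx ∧ dy + (-3*x + 2*z) dx ∧ dz + (-6*y - 4*z) dy ∧ dz.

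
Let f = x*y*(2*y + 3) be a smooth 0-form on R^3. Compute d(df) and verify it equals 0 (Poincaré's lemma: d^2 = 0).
d(df) = 0

Step 1: df = sum_i (∂f/∂x_i) dx_i = (y*(2*y + 3)) dx + (x*(4*y + 3)) dy + (0) dz.
Step 2: Apply d again. Using the 1-form formula, the coefficient of dx ∧ dy in d(df) is ∂^2 f/∂x ∂y - ∂^2 f/∂y ∂x = (4*y + 3) - (4*y + 3) = 0 (equality of mixed partials for smooth f).
Similarly for dx ∧ dz and dy ∧ dz — all coefficients vanish. So d(df) = 0.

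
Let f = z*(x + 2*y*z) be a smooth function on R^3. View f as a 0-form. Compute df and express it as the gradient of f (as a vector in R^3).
df = (z) dx + (2*z^2) dy + (x + 4*y*z) dz; grad f = (z, 2*z^2, x + 4*y*z)

For a 0-form f, d f = (∂f/∂x) dx + (∂f/∂y) dy + (∂f/∂z) dz. The components of the vector representation are exactly the entries of grad f in Cartesian coordinates:
  ∂f/∂x = z
  ∂f/∂y = 2*z^2
  ∂f/∂z = x + 4*y*z.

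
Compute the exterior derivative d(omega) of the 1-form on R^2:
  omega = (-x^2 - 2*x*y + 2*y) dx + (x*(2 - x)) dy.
d(omega) = 0

For a 1-form omega = sum_i f_i dx_i, the exterior derivative is
  d(omega) = sum_{i < j} (∂f_j/∂x_i - ∂f_i/∂x_j) dx_i ∧ dx_j.

Assembling: d(omega) = 0.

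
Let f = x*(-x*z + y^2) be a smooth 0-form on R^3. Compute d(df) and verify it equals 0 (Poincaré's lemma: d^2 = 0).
d(df) = 0

Step 1: df = sum_i (∂f/∂x_i) dx_i = (-2*x*z + y^2) dx + (2*x*y) dy + (-x^2) dz.
Step 2: Apply d again. Using the 1-form formula, the coefficient of dx ∧ dy in d(df) is ∂^2 f/∂x ∂y - ∂^2 f/∂y ∂x = (2*y) - (2*y) = 0 (equality of mixed partials for smooth f).
Similarly for dx ∧ dz and dy ∧ dz — all coefficients vanish. So d(df) = 0.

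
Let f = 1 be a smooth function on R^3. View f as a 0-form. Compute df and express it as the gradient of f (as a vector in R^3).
df = (0) dx + (0) dy + (0) dz; grad f = (0, 0, 0)

For a 0-form f, d f = (∂f/∂x) dx + (∂f/∂y) dy + (∂f/∂z) dz. The components of the vector representation are exactly the entries of grad f in Cartesian coordinates:
  ∂f/∂x = 0
  ∂f/∂y = 0
  ∂f/∂z = 0.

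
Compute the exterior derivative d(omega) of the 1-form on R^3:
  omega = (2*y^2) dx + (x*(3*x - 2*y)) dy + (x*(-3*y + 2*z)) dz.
d(omega) = (6*x - 6*y) dx ∧ dy + (-3*y + 2*z) dx ∧ dz + (-3*x) dy ∧ dz

For a 1-form omega = sum_i f_i dx_i, the exterior derivative is
  d(omega) = sum_{i < j} (∂f_j/∂x_i - ∂f_i/∂x_j) dx_i ∧ dx_j.
  coefficient of dx ∧ dy: ∂f_2/∂x - ∂f_1/∂y = ∂(x*(3*x - 2*y))/∂x - ∂(2*y^2)/∂y = 6*x - 6*y
  coefficient of dx ∧ dz: ∂f_3/∂x - ∂f_1/∂z = ∂(x*(-3*y + 2*z))/∂x - ∂(2*y^2)/∂z = -3*y + 2*z
  coefficient of dy ∧ dz: ∂f_3/∂y - ∂f_2/∂z = ∂(x*(-3*y + 2*z))/∂y - ∂(x*(3*x - 2*y))/∂z = -3*x
Assembling: d(omega) = (6*x - 6*y) dx ∧ dy + (-3*y + 2*z) dx ∧ dz + (-3*x) dy ∧ dz.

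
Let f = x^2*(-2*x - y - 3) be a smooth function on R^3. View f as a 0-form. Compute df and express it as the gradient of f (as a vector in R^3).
df = (2*x*(-3*x - y - 3)) dx + (-x^2) dy + (0) dz; grad f = (2*x*(-3*x - y - 3), -x^2, 0)

For a 0-form f, d f = (∂f/∂x) dx + (∂f/∂y) dy + (∂f/∂z) dz. The components of the vector representation are exactly the entries of grad f in Cartesian coordinates:
  ∂f/∂x = 2*x*(-3*x - y - 3)
  ∂f/∂y = -x^2
  ∂f/∂z = 0.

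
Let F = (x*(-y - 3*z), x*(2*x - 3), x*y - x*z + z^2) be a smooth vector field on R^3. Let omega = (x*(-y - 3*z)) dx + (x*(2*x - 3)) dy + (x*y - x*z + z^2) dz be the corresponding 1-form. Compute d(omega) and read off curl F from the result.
d(omega) = (x) dy ∧ dz + (-3*x - y + z) dz ∧ dx + (5*x - 3) dx ∧ dy; curl F = (x, -3*x - y + z, 5*x - 3)

d omega = sum_{i<j} (∂f_j/∂x_i - ∂f_i/∂x_j) dx_i ∧ dx_j. Under the identification (dy ∧ dz, dz ∧ dx, dx ∧ dy) ↔ (e_x, e_y, e_z), the coefficients are exactly the components of curl F. Compute:
  ∂R/∂y - ∂Q/∂z = (x) - (0) = x
  ∂P/∂z - ∂R/∂x = (-3*x) - (y - z) = -3*x - y + z
  ∂Q/∂x - ∂P/∂y = (4*x - 3) - (-x) = 5*x - 3.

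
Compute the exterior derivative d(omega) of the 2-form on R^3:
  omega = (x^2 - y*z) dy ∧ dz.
d(omega) = (2*x) dx ∧ dy ∧ dz

For a 2-form omega = sum_{i<j} g_{ij} dx_i ∧ dx_j, the exterior derivative is
  d(omega) = sum_{i<j} d(g_{ij}) ∧ dx_i ∧ dx_j = sum_{i<j, k} (∂g_{ij}/∂x_k) dx_k ∧ dx_i ∧ dx_j.
Expand each term, using dx_k ∧ dx_i ∧ dx_j = sgn(permutation) dx_{(a)} ∧ dx_{(b)} ∧ dx_{(c)} with (a < b < c) sorted:
  d(x^2 - y*z) includes (∂/∂x)(x^2 - y*z) dx = (2*x) dx, which multiplied by dy ∧ dz gives (2*x) dx ∧ dy ∧ dz
Collecting like 3-forms: d(omega) = (2*x) dx ∧ dy ∧ dz.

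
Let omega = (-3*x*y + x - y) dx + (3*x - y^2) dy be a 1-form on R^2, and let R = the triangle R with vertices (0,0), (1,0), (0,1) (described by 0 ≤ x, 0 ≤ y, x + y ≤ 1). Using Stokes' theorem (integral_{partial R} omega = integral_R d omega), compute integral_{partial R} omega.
integral_(partial R) omega = 5/2

Stokes: integral_partial_R omega = integral_R d omega with d omega = (∂Q/∂x - ∂P/∂y) dx ∧ dy.
  ∂Q/∂x = 3
  ∂P/∂y = -3*x - 1
  integrand = ∂Q/∂x - ∂P/∂y = 3*x + 4.
Integrating over R: integral_0^1 integral_0^{1-x} (3*x + 4) dy dx = 5/2.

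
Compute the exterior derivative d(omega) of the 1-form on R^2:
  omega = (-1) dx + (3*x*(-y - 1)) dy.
d(omega) = (-3*y - 3) dx ∧ dy

For a 1-form omega = sum_i f_i dx_i, the exterior derivative is
  d(omega) = sum_{i < j} (∂f_j/∂x_i - ∂f_i/∂x_j) dx_i ∧ dx_j.
  coefficient of dx ∧ dy: ∂f_2/∂x - ∂f_1/∂y = ∂(3*x*(-y - 1))/∂x - ∂(-1)/∂y = -3*y - 3
Assembling: d(omega) = (-3*y - 3) dx ∧ dy.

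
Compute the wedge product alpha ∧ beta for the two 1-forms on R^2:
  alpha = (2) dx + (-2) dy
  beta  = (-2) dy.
alpha ∧ beta = (-4) dx ∧ dy

Distribute the wedge, using dx_i ∧ dx_j = -dx_j ∧ dx_i and dx_i ∧ dx_i = 0. For each pair (i, j) with i < j, the coefficient of dx_i ∧ dx_j in alpha ∧ beta is (alpha_i * beta_j - alpha_j * beta_i). Collecting: alpha ∧ beta = (-4) dx ∧ dy.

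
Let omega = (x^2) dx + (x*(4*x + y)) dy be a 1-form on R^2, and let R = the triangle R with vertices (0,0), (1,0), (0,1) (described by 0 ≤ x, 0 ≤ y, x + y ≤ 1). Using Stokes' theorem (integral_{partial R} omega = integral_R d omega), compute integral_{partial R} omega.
integral_(partial R) omega = 3/2

Stokes: integral_partial_R omega = integral_R d omega with d omega = (∂Q/∂x - ∂P/∂y) dx ∧ dy.
  ∂Q/∂x = 8*x + y
  ∂P/∂y = 0
  integrand = ∂Q/∂x - ∂P/∂y = 8*x + y.
Integrating over R: integral_0^1 integral_0^{1-x} (8*x + y) dy dx = 3/2.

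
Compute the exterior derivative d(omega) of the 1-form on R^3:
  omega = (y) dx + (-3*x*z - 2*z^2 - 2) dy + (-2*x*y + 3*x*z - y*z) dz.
d(omega) = (-3*z - 1) dx ∧ dy + (-2*y + 3*z) dx ∧ dz + (x + 3*z) dy ∧ dz

For a 1-form omega = sum_i f_i dx_i, the exterior derivative is
  d(omega) = sum_{i < j} (∂f_j/∂x_i - ∂f_i/∂x_j) dx_i ∧ dx_j.
  coefficient of dx ∧ dy: ∂f_2/∂x - ∂f_1/∂y = ∂(-3*x*z - 2*z^2 - 2)/∂x - ∂(y)/∂y = -3*z - 1
  coefficient of dx ∧ dz: ∂f_3/∂x - ∂f_1/∂z = ∂(-2*x*y + 3*x*z - y*z)/∂x - ∂(y)/∂z = -2*y + 3*z
  coefficient of dy ∧ dz: ∂f_3/∂y - ∂f_2/∂z = ∂(-2*x*y + 3*x*z - y*z)/∂y - ∂(-3*x*z - 2*z^2 - 2)/∂z = x + 3*z
Assembling: d(omega) = (-3*z - 1) dx ∧ dy + (-2*y + 3*z) dx ∧ dz + (x + 3*z) dy ∧ dz.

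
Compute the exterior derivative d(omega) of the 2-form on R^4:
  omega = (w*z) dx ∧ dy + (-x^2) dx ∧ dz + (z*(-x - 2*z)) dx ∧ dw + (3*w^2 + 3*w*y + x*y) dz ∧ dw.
d(omega) = (w) dx ∧ dy ∧ dz + (z) dx ∧ dy ∧ dw + (x + y + 4*z) dx ∧ dz ∧ dw + (3*w + x) dy ∧ dz ∧ dw

For a 2-form omega = sum_{i<j} g_{ij} dx_i ∧ dx_j, the exterior derivative is
  d(omega) = sum_{i<j} d(g_{ij}) ∧ dx_i ∧ dx_j = sum_{i<j, k} (∂g_{ij}/∂x_k) dx_k ∧ dx_i ∧ dx_j.
Expand each term, using dx_k ∧ dx_i ∧ dx_j = sgn(permutation) dx_{(a)} ∧ dx_{(b)} ∧ dx_{(c)} with (a < b < c) sorted:
  d(w*z) includes (∂/∂z)(w*z) dz = (w) dz, which multiplied by dx ∧ dy gives (w) dx ∧ dy ∧ dz
  d(w*z) includes (∂/∂w)(w*z) dw = (z) dw, which multiplied by dx ∧ dy gives (z) dx ∧ dy ∧ dw
  d(z*(-x - 2*z)) includes (∂/∂z)(z*(-x - 2*z)) dz = (-x - 4*z) dz, which multiplied by dx ∧ dw gives (x + 4*z) dx ∧ dz ∧ dw
  d(3*w^2 + 3*w*y + x*y) includes (∂/∂x)(3*w^2 + 3*w*y + x*y) dx = (y) dx, which multiplied by dz ∧ dw gives (y) dx ∧ dz ∧ dw
  d(3*w^2 + 3*w*y + x*y) includes (∂/∂y)(3*w^2 + 3*w*y + x*y) dy = (3*w + x) dy, which multiplied by dz ∧ dw gives (3*w + x) dy ∧ dz ∧ dw
Collecting like 3-forms: d(omega) = (w) dx ∧ dy ∧ dz + (z) dx ∧ dy ∧ dw + (x + y + 4*z) dx ∧ dz ∧ dw + (3*w + x) dy ∧ dz ∧ dw.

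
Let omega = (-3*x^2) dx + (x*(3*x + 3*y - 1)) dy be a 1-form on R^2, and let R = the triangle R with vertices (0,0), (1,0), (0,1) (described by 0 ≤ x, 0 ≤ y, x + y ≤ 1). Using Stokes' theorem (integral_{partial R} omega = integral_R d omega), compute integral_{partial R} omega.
integral_(partial R) omega = 1

Stokes: integral_partial_R omega = integral_R d omega with d omega = (∂Q/∂x - ∂P/∂y) dx ∧ dy.
  ∂Q/∂x = 6*x + 3*y - 1
  ∂P/∂y = 0
  integrand = ∂Q/∂x - ∂P/∂y = 6*x + 3*y - 1.
Integrating over R: integral_0^1 integral_0^{1-x} (6*x + 3*y - 1) dy dx = 1.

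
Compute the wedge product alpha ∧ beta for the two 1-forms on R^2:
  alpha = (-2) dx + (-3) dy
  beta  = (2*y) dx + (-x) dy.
alpha ∧ beta = (2*x + 6*y) dx ∧ dy

Distribute the wedge, using dx_i ∧ dx_j = -dx_j ∧ dx_i and dx_i ∧ dx_i = 0. For each pair (i, j) with i < j, the coefficient of dx_i ∧ dx_j in alpha ∧ beta is (alpha_i * beta_j - alpha_j * beta_i). Collecting: alpha ∧ beta = (2*x + 6*y) dx ∧ dy.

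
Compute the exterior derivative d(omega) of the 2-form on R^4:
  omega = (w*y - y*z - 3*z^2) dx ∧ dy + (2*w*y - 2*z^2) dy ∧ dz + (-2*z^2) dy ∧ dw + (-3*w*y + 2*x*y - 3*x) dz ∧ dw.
d(omega) = (-y - 6*z) dx ∧ dy ∧ dz + (y) dx ∧ dy ∧ dw + (-3*w + 2*x + 2*y + 4*z) dy ∧ dz ∧ dw + (2*y - 3) dx ∧ dz ∧ dw

For a 2-form omega = sum_{i<j} g_{ij} dx_i ∧ dx_j, the exterior derivative is
  d(omega) = sum_{i<j} d(g_{ij}) ∧ dx_i ∧ dx_j = sum_{i<j, k} (∂g_{ij}/∂x_k) dx_k ∧ dx_i ∧ dx_j.
Expand each term, using dx_k ∧ dx_i ∧ dx_j = sgn(permutation) dx_{(a)} ∧ dx_{(b)} ∧ dx_{(c)} with (a < b < c) sorted:
  d(w*y - y*z - 3*z^2) includes (∂/∂z)(w*y - y*z - 3*z^2) dz = (-y - 6*z) dz, which multiplied by dx ∧ dy gives (-y - 6*z) dx ∧ dy ∧ dz
  d(w*y - y*z - 3*z^2) includes (∂/∂w)(w*y - y*z - 3*z^2) dw = (y) dw, which multiplied by dx ∧ dy gives (y) dx ∧ dy ∧ dw
  d(2*w*y - 2*z^2) includes (∂/∂w)(2*w*y - 2*z^2) dw = (2*y) dw, which multiplied by dy ∧ dz gives (2*y) dy ∧ dz ∧ dw
  d(-2*z^2) includes (∂/∂z)(-2*z^2) dz = (-4*z) dz, which multiplied by dy ∧ dw gives (4*z) dy ∧ dz ∧ dw
  d(-3*w*y + 2*x*y - 3*x) includes (∂/∂x)(-3*w*y + 2*x*y - 3*x) dx = (2*y - 3) dx, which multiplied by dz ∧ dw gives (2*y - 3) dx ∧ dz ∧ dw
  d(-3*w*y + 2*x*y - 3*x) includes (∂/∂y)(-3*w*y + 2*x*y - 3*x) dy = (-3*w + 2*x) dy, which multiplied by dz ∧ dw gives (-3*w + 2*x) dy ∧ dz ∧ dw
Collecting like 3-forms: d(omega) = (-y - 6*z) dx ∧ dy ∧ dz + (y) dx ∧ dy ∧ dw + (-3*w + 2*x + 2*y + 4*z) dy ∧ dz ∧ dw + (2*y - 3) dx ∧ dz ∧ dw.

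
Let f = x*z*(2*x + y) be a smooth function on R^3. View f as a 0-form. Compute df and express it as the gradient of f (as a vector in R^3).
df = (z*(4*x + y)) dx + (x*z) dy + (x*(2*x + y)) dz; grad f = (z*(4*x + y), x*z, x*(2*x + y))

For a 0-form f, d f = (∂f/∂x) dx + (∂f/∂y) dy + (∂f/∂z) dz. The components of the vector representation are exactly the entries of grad f in Cartesian coordinates:
  ∂f/∂x = z*(4*x + y)
  ∂f/∂y = x*z
  ∂f/∂z = x*(2*x + y).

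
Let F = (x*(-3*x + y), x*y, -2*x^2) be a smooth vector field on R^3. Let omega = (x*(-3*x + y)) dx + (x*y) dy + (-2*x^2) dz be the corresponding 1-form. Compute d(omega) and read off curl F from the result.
d(omega) = (0) dy ∧ dz + (4*x) dz ∧ dx + (-x + y) dx ∧ dy; curl F = (0, 4*x, -x + y)

d omega = sum_{i<j} (∂f_j/∂x_i - ∂f_i/∂x_j) dx_i ∧ dx_j. Under the identification (dy ∧ dz, dz ∧ dx, dx ∧ dy) ↔ (e_x, e_y, e_z), the coefficients are exactly the components of curl F. Compute:
  ∂R/∂y - ∂Q/∂z = (0) - (0) = 0
  ∂P/∂z - ∂R/∂x = (0) - (-4*x) = 4*x
  ∂Q/∂x - ∂P/∂y = (y) - (x) = -x + y.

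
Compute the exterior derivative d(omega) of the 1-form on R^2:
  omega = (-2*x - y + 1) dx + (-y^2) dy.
d(omega) = (1) dx ∧ dy

For a 1-form omega = sum_i f_i dx_i, the exterior derivative is
  d(omega) = sum_{i < j} (∂f_j/∂x_i - ∂f_i/∂x_j) dx_i ∧ dx_j.
  coefficient of dx ∧ dy: ∂f_2/∂x - ∂f_1/∂y = ∂(-y^2)/∂x - ∂(-2*x - y + 1)/∂y = 1
Assembling: d(omega) = (1) dx ∧ dy.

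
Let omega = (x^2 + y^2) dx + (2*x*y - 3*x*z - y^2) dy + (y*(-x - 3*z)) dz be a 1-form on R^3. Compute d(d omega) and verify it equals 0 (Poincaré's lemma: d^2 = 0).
d(d omega) = 0

Step 1: d omega = sum_{i<j} (∂f_j/∂x_i - ∂f_i/∂x_j) dx_i ∧ dx_j:
  coeff of dx ∧ dy: -3*z
  coeff of dx ∧ dz: -y
  coeff of dy ∧ dz: 2*x - 3*z
Step 2: Apply d again to each 2-form coefficient. The only possible 3-form in R^3 is dx ∧ dy ∧ dz, with coefficient
  ∂(coeff of dy∧dz)/∂x - ∂(coeff of dx∧dz)/∂y + ∂(coeff of dx∧dy)/∂z
  = ∂/∂x (2*x - 3*z) - ∂/∂y (-y) + ∂/∂z (-3*z).
Each of these terms simplifies to sums of mixed partials that cancel in pairs. The result is 0 (by equality of mixed partials for smooth functions — Schwarz / Clairaut).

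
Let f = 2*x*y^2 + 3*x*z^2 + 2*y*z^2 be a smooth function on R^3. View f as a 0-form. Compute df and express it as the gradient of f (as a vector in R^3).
df = (2*y^2 + 3*z^2) dx + (4*x*y + 2*z^2) dy + (2*z*(3*x + 2*y)) dz; grad f = (2*y^2 + 3*z^2, 4*x*y + 2*z^2, 2*z*(3*x + 2*y))

For a 0-form f, d f = (∂f/∂x) dx + (∂f/∂y) dy + (∂f/∂z) dz. The components of the vector representation are exactly the entries of grad f in Cartesian coordinates:
  ∂f/∂x = 2*y^2 + 3*z^2
  ∂f/∂y = 4*x*y + 2*z^2
  ∂f/∂z = 2*z*(3*x + 2*y).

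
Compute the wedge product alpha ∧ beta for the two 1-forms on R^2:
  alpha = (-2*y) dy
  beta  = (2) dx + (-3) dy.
alpha ∧ beta = (4*y) dx ∧ dy

Distribute the wedge, using dx_i ∧ dx_j = -dx_j ∧ dx_i and dx_i ∧ dx_i = 0. For each pair (i, j) with i < j, the coefficient of dx_i ∧ dx_j in alpha ∧ beta is (alpha_i * beta_j - alpha_j * beta_i). Collecting: alpha ∧ beta = (4*y) dx ∧ dy.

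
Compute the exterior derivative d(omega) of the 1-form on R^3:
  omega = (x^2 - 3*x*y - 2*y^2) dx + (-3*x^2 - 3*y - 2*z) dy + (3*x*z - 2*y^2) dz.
d(omega) = (-3*x + 4*y) dx ∧ dy + (3*z) dx ∧ dz + (2 - 4*y) dy ∧ dz

For a 1-form omega = sum_i f_i dx_i, the exterior derivative is
  d(omega) = sum_{i < j} (∂f_j/∂x_i - ∂f_i/∂x_j) dx_i ∧ dx_j.
  coefficient of dx ∧ dy: ∂f_2/∂x - ∂f_1/∂y = ∂(-3*x^2 - 3*y - 2*z)/∂x - ∂(x^2 - 3*x*y - 2*y^2)/∂y = -3*x + 4*y
  coefficient of dx ∧ dz: ∂f_3/∂x - ∂f_1/∂z = ∂(3*x*z - 2*y^2)/∂x - ∂(x^2 - 3*x*y - 2*y^2)/∂z = 3*z
  coefficient of dy ∧ dz: ∂f_3/∂y - ∂f_2/∂z = ∂(3*x*z - 2*y^2)/∂y - ∂(-3*x^2 - 3*y - 2*z)/∂z = 2 - 4*y
Assembling: d(omega) = (-3*x + 4*y) dx ∧ dy + (3*z) dx ∧ dz + (2 - 4*y) dy ∧ dz.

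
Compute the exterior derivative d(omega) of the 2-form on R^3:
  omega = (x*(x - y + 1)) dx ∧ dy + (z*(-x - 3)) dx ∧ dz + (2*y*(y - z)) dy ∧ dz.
d(omega) = 0

For a 2-form omega = sum_{i<j} g_{ij} dx_i ∧ dx_j, the exterior derivative is
  d(omega) = sum_{i<j} d(g_{ij}) ∧ dx_i ∧ dx_j = sum_{i<j, k} (∂g_{ij}/∂x_k) dx_k ∧ dx_i ∧ dx_j.
Expand each term, using dx_k ∧ dx_i ∧ dx_j = sgn(permutation) dx_{(a)} ∧ dx_{(b)} ∧ dx_{(c)} with (a < b < c) sorted:

Collecting like 3-forms: d(omega) = 0.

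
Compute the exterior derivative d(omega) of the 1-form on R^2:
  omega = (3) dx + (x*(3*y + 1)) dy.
d(omega) = (3*y + 1) dx ∧ dy

For a 1-form omega = sum_i f_i dx_i, the exterior derivative is
  d(omega) = sum_{i < j} (∂f_j/∂x_i - ∂f_i/∂x_j) dx_i ∧ dx_j.
  coefficient of dx ∧ dy: ∂f_2/∂x - ∂f_1/∂y = ∂(x*(3*y + 1))/∂x - ∂(3)/∂y = 3*y + 1
Assembling: d(omega) = (3*y + 1) dx ∧ dy.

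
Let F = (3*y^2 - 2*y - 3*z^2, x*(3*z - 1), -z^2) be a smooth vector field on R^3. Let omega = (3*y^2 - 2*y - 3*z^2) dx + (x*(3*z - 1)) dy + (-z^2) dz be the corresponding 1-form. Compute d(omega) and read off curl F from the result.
d(omega) = (-3*x) dy ∧ dz + (-6*z) dz ∧ dx + (-6*y + 3*z + 1) dx ∧ dy; curl F = (-3*x, -6*z, -6*y + 3*z + 1)

d omega = sum_{i<j} (∂f_j/∂x_i - ∂f_i/∂x_j) dx_i ∧ dx_j. Under the identification (dy ∧ dz, dz ∧ dx, dx ∧ dy) ↔ (e_x, e_y, e_z), the coefficients are exactly the components of curl F. Compute:
  ∂R/∂y - ∂Q/∂z = (0) - (3*x) = -3*x
  ∂P/∂z - ∂R/∂x = (-6*z) - (0) = -6*z
  ∂Q/∂x - ∂P/∂y = (3*z - 1) - (6*y - 2) = -6*y + 3*z + 1.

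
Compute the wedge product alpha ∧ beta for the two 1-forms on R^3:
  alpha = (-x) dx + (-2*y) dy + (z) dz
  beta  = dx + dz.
alpha ∧ beta = (-x - z) dx ∧ dz + (2*y) dx ∧ dy + (-2*y) dy ∧ dz

Distribute the wedge, using dx_i ∧ dx_j = -dx_j ∧ dx_i and dx_i ∧ dx_i = 0. For each pair (i, j) with i < j, the coefficient of dx_i ∧ dx_j in alpha ∧ beta is (alpha_i * beta_j - alpha_j * beta_i). Collecting: alpha ∧ beta = (-x - z) dx ∧ dz + (2*y) dx ∧ dy + (-2*y) dy ∧ dz.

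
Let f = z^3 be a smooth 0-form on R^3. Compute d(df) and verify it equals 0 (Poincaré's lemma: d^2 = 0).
d(df) = 0

Step 1: df = sum_i (∂f/∂x_i) dx_i = (0) dx + (0) dy + (3*z^2) dz.
Step 2: Apply d again. Using the 1-form formula, the coefficient of dx ∧ dy in d(df) is ∂^2 f/∂x ∂y - ∂^2 f/∂y ∂x = (0) - (0) = 0 (equality of mixed partials for smooth f).
Similarly for dx ∧ dz and dy ∧ dz — all coefficients vanish. So d(df) = 0.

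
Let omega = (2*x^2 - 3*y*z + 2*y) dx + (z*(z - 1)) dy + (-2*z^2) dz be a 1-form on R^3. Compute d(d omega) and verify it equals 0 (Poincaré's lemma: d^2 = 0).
d(d omega) = 0

Step 1: d omega = sum_{i<j} (∂f_j/∂x_i - ∂f_i/∂x_j) dx_i ∧ dx_j:
  coeff of dx ∧ dy: 3*z - 2
  coeff of dx ∧ dz: 3*y
  coeff of dy ∧ dz: 1 - 2*z
Step 2: Apply d again to each 2-form coefficient. The only possible 3-form in R^3 is dx ∧ dy ∧ dz, with coefficient
  ∂(coeff of dy∧dz)/∂x - ∂(coeff of dx∧dz)/∂y + ∂(coeff of dx∧dy)/∂z
  = ∂/∂x (1 - 2*z) - ∂/∂y (3*y) + ∂/∂z (3*z - 2).
Each of these terms simplifies to sums of mixed partials that cancel in pairs. The result is 0 (by equality of mixed partials for smooth functions — Schwarz / Clairaut).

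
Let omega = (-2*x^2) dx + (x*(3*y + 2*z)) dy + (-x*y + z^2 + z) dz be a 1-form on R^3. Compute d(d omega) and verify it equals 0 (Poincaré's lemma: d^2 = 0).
d(d omega) = 0

Step 1: d omega = sum_{i<j} (∂f_j/∂x_i - ∂f_i/∂x_j) dx_i ∧ dx_j:
  coeff of dx ∧ dy: 3*y + 2*z
  coeff of dx ∧ dz: -y
  coeff of dy ∧ dz: -3*x
Step 2: Apply d again to each 2-form coefficient. The only possible 3-form in R^3 is dx ∧ dy ∧ dz, with coefficient
  ∂(coeff of dy∧dz)/∂x - ∂(coeff of dx∧dz)/∂y + ∂(coeff of dx∧dy)/∂z
  = ∂/∂x (-3*x) - ∂/∂y (-y) + ∂/∂z (3*y + 2*z).
Each of these terms simplifies to sums of mixed partials that cancel in pairs. The result is 0 (by equality of mixed partials for smooth functions — Schwarz / Clairaut).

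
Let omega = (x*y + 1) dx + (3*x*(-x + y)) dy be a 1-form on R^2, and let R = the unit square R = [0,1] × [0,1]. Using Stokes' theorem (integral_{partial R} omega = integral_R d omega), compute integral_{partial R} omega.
integral_(partial R) omega = -2

Stokes: integral_partial_R omega = integral_R d omega with d omega = (∂Q/∂x - ∂P/∂y) dx ∧ dy.
  ∂Q/∂x = -6*x + 3*y
  ∂P/∂y = x
  integrand = ∂Q/∂x - ∂P/∂y = -7*x + 3*y.
Integrating over R: integral_0^1 integral_0^1 (-7*x + 3*y) dx dy = -2.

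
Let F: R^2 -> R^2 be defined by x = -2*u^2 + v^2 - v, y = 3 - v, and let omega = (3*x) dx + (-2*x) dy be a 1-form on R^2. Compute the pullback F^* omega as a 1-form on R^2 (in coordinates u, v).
F^* omega = (12*u*(2*u^2 - v^2 + v)) du + (-12*u^2*v + 2*u^2 + 6*v^3 - 7*v^2 + v) dv

Using F^*(f dg) = (f ∘ F) d(g ∘ F), substitute each coordinate x_i by F_i(u, v) in f_i, and replace dx_i by d F_i = (∂F_i/∂u) du + (∂F_i/∂v) dv.
  For the x component: f_1(F) = -6*u^2 + 3*v^2 - 3*v; d F_1 = (-4*u) du + (2*v - 1) dv
  For the y component: f_2(F) = 4*u^2 - 2*v^2 + 2*v; d F_2 = (0) du + (-1) dv
Combining and collecting du, dv coefficients:
  coeff of du: 12*u*(2*u^2 - v^2 + v)
  coeff of dv: -12*u^2*v + 2*u^2 + 6*v^3 - 7*v^2 + v
F^* omega = (12*u*(2*u^2 - v^2 + v)) du + (-12*u^2*v + 2*u^2 + 6*v^3 - 7*v^2 + v) dv.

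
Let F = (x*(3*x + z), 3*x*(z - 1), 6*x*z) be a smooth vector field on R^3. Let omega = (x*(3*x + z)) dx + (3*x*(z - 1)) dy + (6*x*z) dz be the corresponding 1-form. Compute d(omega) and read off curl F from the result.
d(omega) = (-3*x) dy ∧ dz + (x - 6*z) dz ∧ dx + (3*z - 3) dx ∧ dy; curl F = (-3*x, x - 6*z, 3*z - 3)

d omega = sum_{i<j} (∂f_j/∂x_i - ∂f_i/∂x_j) dx_i ∧ dx_j. Under the identification (dy ∧ dz, dz ∧ dx, dx ∧ dy) ↔ (e_x, e_y, e_z), the coefficients are exactly the components of curl F. Compute:
  ∂R/∂y - ∂Q/∂z = (0) - (3*x) = -3*x
  ∂P/∂z - ∂R/∂x = (x) - (6*z) = x - 6*z
  ∂Q/∂x - ∂P/∂y = (3*z - 3) - (0) = 3*z - 3.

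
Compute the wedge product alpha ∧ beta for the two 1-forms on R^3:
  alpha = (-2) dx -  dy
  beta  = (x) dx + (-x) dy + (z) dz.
alpha ∧ beta = (3*x) dx ∧ dy + (-2*z) dx ∧ dz + (-z) dy ∧ dz

Distribute the wedge, using dx_i ∧ dx_j = -dx_j ∧ dx_i and dx_i ∧ dx_i = 0. For each pair (i, j) with i < j, the coefficient of dx_i ∧ dx_j in alpha ∧ beta is (alpha_i * beta_j - alpha_j * beta_i). Collecting: alpha ∧ beta = (3*x) dx ∧ dy + (-2*z) dx ∧ dz + (-z) dy ∧ dz.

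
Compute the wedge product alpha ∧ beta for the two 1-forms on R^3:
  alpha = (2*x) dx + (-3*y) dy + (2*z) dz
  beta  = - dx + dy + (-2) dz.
alpha ∧ beta = (2*x - 3*y) dx ∧ dy + (-4*x + 2*z) dx ∧ dz + (6*y - 2*z) dy ∧ dz

Distribute the wedge, using dx_i ∧ dx_j = -dx_j ∧ dx_i and dx_i ∧ dx_i = 0. For each pair (i, j) with i < j, the coefficient of dx_i ∧ dx_j in alpha ∧ beta is (alpha_i * beta_j - alpha_j * beta_i). Collecting: alpha ∧ beta = (2*x - 3*y) dx ∧ dy + (-4*x + 2*z) dx ∧ dz + (6*y - 2*z) dy ∧ dz.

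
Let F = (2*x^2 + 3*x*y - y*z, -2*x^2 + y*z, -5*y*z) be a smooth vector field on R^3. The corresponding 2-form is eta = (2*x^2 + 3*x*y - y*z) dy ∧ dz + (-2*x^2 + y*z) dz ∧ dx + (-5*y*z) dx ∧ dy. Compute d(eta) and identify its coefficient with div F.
d(eta) = (4*x - 2*y + z) dx ∧ dy ∧ dz; div F = 4*x - 2*y + z

For a 2-form in R^3 of the form above, applying d gives a 3-form with coefficient ∂P/∂x + ∂Q/∂y + ∂R/∂z:
  ∂P/∂x = 4*x + 3*y
  ∂Q/∂y = z
  ∂R/∂z = -5*y
Sum = 4*x - 2*y + z, which is exactly div F.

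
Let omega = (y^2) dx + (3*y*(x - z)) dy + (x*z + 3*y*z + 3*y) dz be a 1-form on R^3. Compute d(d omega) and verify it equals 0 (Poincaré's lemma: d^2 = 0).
d(d omega) = 0

Step 1: d omega = sum_{i<j} (∂f_j/∂x_i - ∂f_i/∂x_j) dx_i ∧ dx_j:
  coeff of dx ∧ dy: y
  coeff of dx ∧ dz: z
  coeff of dy ∧ dz: 3*y + 3*z + 3
Step 2: Apply d again to each 2-form coefficient. The only possible 3-form in R^3 is dx ∧ dy ∧ dz, with coefficient
  ∂(coeff of dy∧dz)/∂x - ∂(coeff of dx∧dz)/∂y + ∂(coeff of dx∧dy)/∂z
  = ∂/∂x (3*y + 3*z + 3) - ∂/∂y (z) + ∂/∂z (y).
Each of these terms simplifies to sums of mixed partials that cancel in pairs. The result is 0 (by equality of mixed partials for smooth functions — Schwarz / Clairaut).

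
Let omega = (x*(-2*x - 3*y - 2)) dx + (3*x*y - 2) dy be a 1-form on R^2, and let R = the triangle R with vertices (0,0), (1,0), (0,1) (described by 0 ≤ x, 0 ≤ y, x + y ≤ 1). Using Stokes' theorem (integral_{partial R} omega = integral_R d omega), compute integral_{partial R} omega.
integral_(partial R) omega = 1

Stokes: integral_partial_R omega = integral_R d omega with d omega = (∂Q/∂x - ∂P/∂y) dx ∧ dy.
  ∂Q/∂x = 3*y
  ∂P/∂y = -3*x
  integrand = ∂Q/∂x - ∂P/∂y = 3*x + 3*y.
Integrating over R: integral_0^1 integral_0^{1-x} (3*x + 3*y) dy dx = 1.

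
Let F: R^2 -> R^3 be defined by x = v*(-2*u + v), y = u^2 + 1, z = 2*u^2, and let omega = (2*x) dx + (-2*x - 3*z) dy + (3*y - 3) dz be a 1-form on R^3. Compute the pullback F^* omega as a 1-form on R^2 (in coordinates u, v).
F^* omega = (4*v*(2*u^2 + u*v - v^2)) du + (4*v*(2*u^2 - 3*u*v + v^2)) dv

Using F^*(f dg) = (f ∘ F) d(g ∘ F), substitute each coordinate x_i by F_i(u, v) in f_i, and replace dx_i by d F_i = (∂F_i/∂u) du + (∂F_i/∂v) dv.
  For the x component: f_1(F) = 2*v*(-2*u + v); d F_1 = (-2*v) du + (-2*u + 2*v) dv
  For the y component: f_2(F) = -6*u^2 + 4*u*v - 2*v^2; d F_2 = (2*u) du + (0) dv
  For the z component: f_3(F) = 3*u^2; d F_3 = (4*u) du + (0) dv
Combining and collecting du, dv coefficients:
  coeff of du: 4*v*(2*u^2 + u*v - v^2)
  coeff of dv: 4*v*(2*u^2 - 3*u*v + v^2)
F^* omega = (4*v*(2*u^2 + u*v - v^2)) du + (4*v*(2*u^2 - 3*u*v + v^2)) dv.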